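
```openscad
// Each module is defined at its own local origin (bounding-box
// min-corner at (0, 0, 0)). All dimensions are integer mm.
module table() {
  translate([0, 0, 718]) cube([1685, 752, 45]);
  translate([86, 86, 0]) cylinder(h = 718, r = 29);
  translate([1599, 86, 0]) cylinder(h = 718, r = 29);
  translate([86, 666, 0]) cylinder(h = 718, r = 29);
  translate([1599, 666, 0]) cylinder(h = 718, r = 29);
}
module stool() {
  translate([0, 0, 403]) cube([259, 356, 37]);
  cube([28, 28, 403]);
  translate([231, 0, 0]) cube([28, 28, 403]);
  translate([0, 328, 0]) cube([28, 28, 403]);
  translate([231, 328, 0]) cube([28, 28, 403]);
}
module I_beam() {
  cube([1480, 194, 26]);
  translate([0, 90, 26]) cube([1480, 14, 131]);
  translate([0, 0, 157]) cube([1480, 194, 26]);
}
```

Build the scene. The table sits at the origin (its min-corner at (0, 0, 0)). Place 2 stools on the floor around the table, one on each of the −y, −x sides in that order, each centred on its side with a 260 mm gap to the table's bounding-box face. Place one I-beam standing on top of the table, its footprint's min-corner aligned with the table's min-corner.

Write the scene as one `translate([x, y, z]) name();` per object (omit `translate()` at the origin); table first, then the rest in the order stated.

table();
translate([713, -616, 0]) stool();
translate([-519, 198, 0]) stool();
translate([0, 0, 763]) I_beam();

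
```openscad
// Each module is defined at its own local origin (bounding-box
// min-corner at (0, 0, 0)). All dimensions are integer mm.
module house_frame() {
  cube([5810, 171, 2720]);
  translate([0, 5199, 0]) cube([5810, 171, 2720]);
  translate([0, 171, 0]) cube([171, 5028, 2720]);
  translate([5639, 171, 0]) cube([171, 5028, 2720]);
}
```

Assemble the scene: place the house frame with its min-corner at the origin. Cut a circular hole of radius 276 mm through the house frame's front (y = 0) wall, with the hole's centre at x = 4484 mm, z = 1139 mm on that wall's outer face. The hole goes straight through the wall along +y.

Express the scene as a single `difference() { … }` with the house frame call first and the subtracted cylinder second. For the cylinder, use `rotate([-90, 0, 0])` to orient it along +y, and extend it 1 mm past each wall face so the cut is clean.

difference() {
  house_frame();
  translate([4484, -1, 1139]) rotate([-90, 0, 0]) cylinder(h = 173, r = 276);
}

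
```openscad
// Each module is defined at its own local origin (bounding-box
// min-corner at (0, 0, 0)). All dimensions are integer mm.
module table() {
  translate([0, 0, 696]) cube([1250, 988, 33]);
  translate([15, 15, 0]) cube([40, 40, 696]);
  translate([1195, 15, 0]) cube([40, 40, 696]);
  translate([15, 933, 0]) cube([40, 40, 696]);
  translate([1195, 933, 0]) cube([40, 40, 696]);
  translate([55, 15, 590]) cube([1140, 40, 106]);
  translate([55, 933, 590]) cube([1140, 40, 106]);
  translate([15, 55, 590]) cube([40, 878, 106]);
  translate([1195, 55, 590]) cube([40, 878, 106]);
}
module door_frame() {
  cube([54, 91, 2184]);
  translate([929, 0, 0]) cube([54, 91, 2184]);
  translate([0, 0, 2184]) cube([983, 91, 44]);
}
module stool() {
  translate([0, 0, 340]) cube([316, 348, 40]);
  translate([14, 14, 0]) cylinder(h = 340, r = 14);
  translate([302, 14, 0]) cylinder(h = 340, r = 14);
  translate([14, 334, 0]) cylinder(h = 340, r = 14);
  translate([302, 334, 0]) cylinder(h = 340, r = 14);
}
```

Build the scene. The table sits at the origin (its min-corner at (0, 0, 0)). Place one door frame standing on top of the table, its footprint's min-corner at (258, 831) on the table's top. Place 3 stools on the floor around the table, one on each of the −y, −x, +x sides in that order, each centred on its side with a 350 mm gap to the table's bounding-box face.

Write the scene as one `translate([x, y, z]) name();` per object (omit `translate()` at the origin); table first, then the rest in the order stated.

table();
translate([258, 831, 729]) door_frame();
translate([467, -698, 0]) stool();
translate([-666, 320, 0]) stool();
translate([1600, 320, 0]) stool();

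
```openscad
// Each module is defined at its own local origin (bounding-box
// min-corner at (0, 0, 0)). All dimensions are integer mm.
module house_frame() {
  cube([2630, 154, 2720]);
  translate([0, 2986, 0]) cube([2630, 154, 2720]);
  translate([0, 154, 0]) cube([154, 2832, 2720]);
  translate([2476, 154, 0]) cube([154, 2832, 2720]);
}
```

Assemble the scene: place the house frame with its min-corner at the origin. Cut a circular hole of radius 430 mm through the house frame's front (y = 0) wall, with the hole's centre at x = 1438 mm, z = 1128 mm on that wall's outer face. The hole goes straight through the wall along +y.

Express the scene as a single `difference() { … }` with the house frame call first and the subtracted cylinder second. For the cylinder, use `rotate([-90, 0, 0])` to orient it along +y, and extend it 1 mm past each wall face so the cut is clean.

difference() {
  house_frame();
  translate([1438, -1, 1128]) rotate([-90, 0, 0]) cylinder(h = 156, r = 430);
}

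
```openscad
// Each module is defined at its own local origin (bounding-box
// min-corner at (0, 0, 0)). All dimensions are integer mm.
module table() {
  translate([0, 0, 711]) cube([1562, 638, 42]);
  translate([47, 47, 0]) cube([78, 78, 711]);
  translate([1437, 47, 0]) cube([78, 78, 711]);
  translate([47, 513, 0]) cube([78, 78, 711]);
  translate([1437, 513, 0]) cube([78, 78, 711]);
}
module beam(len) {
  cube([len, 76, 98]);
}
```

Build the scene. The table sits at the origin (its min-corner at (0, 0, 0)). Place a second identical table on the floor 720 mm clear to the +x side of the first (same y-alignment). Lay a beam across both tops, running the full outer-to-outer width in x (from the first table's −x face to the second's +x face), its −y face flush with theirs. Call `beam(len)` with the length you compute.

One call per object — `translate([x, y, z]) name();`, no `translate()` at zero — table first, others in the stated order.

table();
translate([2282, 0, 0]) table();
translate([0, 0, 753]) beam(3844);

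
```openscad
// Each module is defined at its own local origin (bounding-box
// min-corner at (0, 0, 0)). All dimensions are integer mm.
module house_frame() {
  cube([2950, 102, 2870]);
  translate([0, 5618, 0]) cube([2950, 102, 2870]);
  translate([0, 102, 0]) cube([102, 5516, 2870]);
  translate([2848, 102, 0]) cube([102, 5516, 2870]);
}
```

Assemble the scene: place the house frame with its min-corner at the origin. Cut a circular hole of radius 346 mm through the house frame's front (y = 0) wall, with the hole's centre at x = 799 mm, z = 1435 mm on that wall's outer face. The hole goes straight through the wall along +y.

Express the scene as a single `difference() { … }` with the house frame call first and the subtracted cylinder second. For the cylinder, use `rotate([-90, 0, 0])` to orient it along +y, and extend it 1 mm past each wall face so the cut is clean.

difference() {
  house_frame();
  translate([799, -1, 1435]) rotate([-90, 0, 0]) cylinder(h = 104, r = 346);
}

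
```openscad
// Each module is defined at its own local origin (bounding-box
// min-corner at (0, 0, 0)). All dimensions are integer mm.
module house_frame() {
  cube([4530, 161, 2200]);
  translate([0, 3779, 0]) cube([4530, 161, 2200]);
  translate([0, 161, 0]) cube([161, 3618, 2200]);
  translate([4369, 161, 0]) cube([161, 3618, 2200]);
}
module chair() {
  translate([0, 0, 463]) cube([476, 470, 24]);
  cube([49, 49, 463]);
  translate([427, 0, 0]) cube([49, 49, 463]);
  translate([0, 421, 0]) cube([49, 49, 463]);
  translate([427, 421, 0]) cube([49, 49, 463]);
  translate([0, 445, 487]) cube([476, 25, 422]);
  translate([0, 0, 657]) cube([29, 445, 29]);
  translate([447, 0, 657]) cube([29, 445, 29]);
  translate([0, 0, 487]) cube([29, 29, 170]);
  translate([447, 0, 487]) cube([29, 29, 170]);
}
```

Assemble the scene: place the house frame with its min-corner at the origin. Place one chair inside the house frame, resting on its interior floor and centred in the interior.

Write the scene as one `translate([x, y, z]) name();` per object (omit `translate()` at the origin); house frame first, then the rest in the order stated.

house_frame();
translate([2027, 1735, 0]) chair();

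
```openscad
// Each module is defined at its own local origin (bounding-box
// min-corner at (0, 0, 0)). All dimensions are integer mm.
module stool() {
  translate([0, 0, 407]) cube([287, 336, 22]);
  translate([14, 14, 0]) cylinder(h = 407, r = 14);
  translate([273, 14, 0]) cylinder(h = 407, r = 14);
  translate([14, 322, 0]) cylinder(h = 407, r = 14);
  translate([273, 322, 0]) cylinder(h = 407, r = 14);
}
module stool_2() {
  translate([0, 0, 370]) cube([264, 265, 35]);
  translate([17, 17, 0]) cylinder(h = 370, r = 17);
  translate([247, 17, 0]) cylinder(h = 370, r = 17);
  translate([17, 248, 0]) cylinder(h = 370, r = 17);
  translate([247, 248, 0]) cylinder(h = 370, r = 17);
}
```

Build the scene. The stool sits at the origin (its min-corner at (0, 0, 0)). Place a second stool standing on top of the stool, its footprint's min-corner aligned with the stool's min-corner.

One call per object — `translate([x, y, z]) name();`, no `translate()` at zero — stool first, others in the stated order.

stool();
translate([0, 0, 429]) stool_2();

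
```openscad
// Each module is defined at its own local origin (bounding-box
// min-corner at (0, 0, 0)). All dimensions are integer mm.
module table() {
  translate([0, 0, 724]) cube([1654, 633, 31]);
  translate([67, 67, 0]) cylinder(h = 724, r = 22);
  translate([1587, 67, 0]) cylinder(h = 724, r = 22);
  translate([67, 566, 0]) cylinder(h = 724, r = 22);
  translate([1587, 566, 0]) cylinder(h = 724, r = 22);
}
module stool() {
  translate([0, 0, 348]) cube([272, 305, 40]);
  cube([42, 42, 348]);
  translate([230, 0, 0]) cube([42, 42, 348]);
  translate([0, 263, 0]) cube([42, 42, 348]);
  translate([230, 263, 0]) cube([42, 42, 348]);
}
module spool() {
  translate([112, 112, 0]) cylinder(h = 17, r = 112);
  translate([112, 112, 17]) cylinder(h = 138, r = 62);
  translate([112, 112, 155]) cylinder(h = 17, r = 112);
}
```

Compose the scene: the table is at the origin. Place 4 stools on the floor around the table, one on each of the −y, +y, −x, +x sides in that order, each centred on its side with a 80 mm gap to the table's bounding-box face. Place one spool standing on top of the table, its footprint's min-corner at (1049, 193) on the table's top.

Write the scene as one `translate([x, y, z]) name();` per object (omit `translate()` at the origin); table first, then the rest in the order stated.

table();
translate([691, -385, 0]) stool();
translate([691, 713, 0]) stool();
translate([-352, 164, 0]) stool();
translate([1734, 164, 0]) stool();
translate([1049, 193, 755]) spool();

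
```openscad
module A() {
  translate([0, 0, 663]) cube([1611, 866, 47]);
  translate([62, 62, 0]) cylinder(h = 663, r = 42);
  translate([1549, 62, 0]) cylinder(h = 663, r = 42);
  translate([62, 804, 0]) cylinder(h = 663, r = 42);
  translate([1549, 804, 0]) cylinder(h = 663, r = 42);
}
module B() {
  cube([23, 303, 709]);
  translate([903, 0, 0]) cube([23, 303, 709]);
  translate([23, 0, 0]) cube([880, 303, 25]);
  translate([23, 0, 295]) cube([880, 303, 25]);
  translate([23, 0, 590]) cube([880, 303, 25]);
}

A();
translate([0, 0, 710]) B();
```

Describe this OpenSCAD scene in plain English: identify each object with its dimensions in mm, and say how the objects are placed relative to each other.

A is a rectangular dining table. The top is 1611×866×47 mm with its upper surface at z = 710 mm. It stands on four round legs of 84 mm diameter, each leg's bounding box inset 20 mm from the nearest pair of top edges, running from the floor to the underside of the top.

B is a bookshelf 926 mm wide overall, 303 mm deep and 709 mm tall. The two sides are 23 mm thick vertical panels. 3 horizontal shelves of 25 mm thickness span between the inner faces of the sides; the lowest shelf sits on the floor and shelves are stacked with a clear vertical gap of 270 mm between each pair.

The bookshelf is on top of the table.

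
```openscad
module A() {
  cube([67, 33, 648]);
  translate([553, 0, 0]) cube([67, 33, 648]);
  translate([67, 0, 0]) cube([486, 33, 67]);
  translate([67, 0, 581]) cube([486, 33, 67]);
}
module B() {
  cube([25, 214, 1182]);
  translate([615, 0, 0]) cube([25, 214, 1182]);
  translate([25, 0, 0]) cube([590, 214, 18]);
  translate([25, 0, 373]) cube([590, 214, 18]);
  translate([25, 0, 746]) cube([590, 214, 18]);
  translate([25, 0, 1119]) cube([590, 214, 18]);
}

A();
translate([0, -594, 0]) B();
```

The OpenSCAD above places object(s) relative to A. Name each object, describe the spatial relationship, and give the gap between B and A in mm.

A is a picture frame. B is a bookshelf. The bookshelf is on the floor beside the picture frame on its −y side. The gap between the bookshelf and the picture frame is 380 mm.

The bookshelf's nearest face is 380 mm from the picture frame's −y face.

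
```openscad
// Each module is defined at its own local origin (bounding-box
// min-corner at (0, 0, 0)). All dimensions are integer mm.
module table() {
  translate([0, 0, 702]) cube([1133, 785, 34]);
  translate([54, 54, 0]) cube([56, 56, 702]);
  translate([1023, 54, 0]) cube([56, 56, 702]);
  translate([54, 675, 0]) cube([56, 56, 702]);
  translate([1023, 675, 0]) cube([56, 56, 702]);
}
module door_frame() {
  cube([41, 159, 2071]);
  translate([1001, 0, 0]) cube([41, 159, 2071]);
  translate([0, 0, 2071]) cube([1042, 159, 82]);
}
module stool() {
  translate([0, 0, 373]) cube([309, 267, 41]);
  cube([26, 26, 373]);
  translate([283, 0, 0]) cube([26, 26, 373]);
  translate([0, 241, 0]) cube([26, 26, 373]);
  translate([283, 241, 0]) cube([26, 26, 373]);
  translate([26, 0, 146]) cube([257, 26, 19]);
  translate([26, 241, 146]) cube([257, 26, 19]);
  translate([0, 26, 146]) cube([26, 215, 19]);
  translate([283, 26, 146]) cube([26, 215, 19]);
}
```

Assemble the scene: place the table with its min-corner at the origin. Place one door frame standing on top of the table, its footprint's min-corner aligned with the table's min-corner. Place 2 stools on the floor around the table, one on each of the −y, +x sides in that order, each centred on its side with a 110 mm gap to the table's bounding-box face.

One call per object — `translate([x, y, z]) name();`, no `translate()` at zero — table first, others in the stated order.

table();
translate([0, 0, 736]) door_frame();
translate([412, -377, 0]) stool();
translate([1243, 259, 0]) stool();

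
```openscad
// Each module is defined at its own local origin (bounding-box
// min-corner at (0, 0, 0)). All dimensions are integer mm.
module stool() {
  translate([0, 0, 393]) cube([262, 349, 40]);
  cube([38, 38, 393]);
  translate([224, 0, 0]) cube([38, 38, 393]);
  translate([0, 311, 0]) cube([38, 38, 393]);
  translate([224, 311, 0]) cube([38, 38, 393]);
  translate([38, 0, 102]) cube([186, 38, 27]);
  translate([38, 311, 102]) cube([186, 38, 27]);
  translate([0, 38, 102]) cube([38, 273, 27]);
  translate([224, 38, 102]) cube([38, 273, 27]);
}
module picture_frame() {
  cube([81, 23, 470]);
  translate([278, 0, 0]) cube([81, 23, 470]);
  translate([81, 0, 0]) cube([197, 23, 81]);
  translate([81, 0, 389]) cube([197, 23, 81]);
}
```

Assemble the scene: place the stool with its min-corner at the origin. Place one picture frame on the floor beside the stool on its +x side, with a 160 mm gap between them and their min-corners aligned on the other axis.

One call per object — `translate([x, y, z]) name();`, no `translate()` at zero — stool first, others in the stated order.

stool();
translate([422, 0, 0]) picture_frame();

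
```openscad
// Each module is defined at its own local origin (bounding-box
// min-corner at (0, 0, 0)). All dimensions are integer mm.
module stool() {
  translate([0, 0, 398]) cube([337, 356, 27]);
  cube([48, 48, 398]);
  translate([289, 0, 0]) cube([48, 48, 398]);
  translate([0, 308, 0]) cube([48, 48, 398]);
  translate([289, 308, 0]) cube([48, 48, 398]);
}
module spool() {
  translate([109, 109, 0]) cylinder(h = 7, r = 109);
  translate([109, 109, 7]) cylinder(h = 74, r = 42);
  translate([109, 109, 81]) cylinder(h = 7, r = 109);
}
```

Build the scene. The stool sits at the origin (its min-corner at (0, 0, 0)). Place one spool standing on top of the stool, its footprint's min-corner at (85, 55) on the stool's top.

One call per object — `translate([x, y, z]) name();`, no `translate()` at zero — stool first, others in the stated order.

stool();
translate([85, 55, 425]) spool();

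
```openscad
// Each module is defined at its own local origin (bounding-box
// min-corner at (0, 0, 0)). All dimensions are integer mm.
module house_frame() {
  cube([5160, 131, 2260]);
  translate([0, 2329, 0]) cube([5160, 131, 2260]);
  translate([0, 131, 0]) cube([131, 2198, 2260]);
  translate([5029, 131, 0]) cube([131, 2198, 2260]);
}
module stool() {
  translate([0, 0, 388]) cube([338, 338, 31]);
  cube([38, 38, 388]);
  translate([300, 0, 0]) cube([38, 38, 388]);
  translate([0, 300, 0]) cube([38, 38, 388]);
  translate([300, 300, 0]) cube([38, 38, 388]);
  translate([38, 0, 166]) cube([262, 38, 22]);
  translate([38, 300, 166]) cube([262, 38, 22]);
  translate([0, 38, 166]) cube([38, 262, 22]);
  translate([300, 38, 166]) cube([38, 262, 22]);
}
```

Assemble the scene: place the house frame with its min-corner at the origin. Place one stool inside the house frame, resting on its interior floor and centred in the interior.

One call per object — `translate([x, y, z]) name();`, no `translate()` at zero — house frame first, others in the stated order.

house_frame();
translate([2411, 1061, 0]) stool();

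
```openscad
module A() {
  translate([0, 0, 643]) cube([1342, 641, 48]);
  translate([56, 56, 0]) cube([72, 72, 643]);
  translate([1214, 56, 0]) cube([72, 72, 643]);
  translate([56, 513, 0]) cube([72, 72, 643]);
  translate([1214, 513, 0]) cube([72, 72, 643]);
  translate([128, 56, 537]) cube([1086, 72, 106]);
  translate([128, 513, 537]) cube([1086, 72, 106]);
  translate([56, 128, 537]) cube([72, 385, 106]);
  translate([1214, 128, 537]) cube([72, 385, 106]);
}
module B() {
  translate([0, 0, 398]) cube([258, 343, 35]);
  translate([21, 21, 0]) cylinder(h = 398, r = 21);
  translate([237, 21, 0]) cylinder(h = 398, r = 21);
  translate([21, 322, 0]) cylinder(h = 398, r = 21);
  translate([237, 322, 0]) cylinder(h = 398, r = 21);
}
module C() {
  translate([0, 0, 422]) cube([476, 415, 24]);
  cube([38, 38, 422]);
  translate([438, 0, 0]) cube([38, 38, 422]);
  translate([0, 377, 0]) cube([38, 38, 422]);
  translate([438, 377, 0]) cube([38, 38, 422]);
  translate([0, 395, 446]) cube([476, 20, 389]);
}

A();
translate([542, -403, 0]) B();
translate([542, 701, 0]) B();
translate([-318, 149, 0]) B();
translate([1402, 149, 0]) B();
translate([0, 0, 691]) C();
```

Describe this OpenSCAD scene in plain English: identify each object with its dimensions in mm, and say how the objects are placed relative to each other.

A is a rectangular dining table. The top is 1342×641×48 mm with its upper surface at z = 691 mm. It stands on four 72×72 mm square legs, each inset 56 mm from the nearest pair of top edges, running from the floor to the underside of the top. Four apron rails, 72 mm thick and 106 mm tall, run between adjacent legs with their top edges flush with the underside of the top and their outer faces flush with the legs' outer faces.

B is a four-legged stool. The seat is 258×343 mm, 35 mm thick, top at z = 433 mm. It stands on four round legs, each 42 mm in diameter, from z = 0 to the seat underside, each leg's axis is inset half a diameter from the nearest pair of seat edges (so the leg's bounding box is flush with the corner).

C is a chair: 476×415 mm seat, 24 mm thick, top at z = 446 mm, on four 38 mm square corner legs flush with the seat edges. A 20 mm thick backrest slab spans the full seat width, extending 389 mm above the seat top, its back face flush with the seat's +y edge.

Four stools sit around the table at the −y, +y, −x, +x sides. The chair is on top of the table.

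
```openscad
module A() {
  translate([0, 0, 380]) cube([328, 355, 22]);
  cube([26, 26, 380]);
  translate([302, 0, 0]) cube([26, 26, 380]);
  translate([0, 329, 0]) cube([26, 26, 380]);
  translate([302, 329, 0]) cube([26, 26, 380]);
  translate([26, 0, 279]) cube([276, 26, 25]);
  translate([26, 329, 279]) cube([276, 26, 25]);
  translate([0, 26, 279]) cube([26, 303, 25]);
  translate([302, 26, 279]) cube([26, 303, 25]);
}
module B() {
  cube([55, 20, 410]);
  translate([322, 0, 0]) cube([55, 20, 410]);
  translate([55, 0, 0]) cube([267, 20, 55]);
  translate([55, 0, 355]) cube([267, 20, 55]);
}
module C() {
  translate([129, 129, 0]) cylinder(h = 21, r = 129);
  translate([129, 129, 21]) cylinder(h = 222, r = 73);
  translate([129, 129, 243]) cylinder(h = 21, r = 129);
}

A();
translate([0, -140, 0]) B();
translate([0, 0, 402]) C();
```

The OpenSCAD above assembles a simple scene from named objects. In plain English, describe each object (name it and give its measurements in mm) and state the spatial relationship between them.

A is a four-legged stool. The seat is 328×355 mm, 22 mm thick, top at z = 402 mm. It stands on four square legs, each 26×26 mm in cross-section, from z = 0 to the seat underside, each flush with a corner of the seat. Four stretchers, 26 mm wide and 25 mm tall, connect adjacent legs with their undersides at z = 279 mm, each running between the inner faces of the legs it joins and aligned with the legs' outer faces on the other axis.

B is a picture frame with a 267×300 mm rectangular opening (x by z) and a uniform 55 mm border on every side. Frame depth is 20 mm along y. It is built from two vertical stiles running the full outside height and two horizontal rails spanning the gap between the stiles.

C is a spool: two coaxial disc flanges of radius 129 mm and thickness 21 mm, joined by a core cylinder of radius 73 mm and height 222 mm. The lower flange rests on z = 0 and the three cylinders share a vertical axis.

The picture frame is on the floor beside the stool on its −y side. The spool is on top of the stool.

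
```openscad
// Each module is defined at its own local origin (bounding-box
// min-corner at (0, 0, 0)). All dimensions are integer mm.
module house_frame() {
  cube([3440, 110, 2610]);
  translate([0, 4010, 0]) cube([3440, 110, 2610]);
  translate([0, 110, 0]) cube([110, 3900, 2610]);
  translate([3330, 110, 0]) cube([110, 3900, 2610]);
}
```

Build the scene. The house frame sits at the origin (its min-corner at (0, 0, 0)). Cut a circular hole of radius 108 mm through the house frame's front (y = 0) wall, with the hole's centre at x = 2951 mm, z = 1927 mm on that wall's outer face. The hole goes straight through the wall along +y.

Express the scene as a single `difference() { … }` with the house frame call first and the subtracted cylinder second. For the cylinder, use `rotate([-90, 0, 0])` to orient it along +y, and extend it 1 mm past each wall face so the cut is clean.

difference() {
  house_frame();
  translate([2951, -1, 1927]) rotate([-90, 0, 0]) cylinder(h = 112, r = 108);
}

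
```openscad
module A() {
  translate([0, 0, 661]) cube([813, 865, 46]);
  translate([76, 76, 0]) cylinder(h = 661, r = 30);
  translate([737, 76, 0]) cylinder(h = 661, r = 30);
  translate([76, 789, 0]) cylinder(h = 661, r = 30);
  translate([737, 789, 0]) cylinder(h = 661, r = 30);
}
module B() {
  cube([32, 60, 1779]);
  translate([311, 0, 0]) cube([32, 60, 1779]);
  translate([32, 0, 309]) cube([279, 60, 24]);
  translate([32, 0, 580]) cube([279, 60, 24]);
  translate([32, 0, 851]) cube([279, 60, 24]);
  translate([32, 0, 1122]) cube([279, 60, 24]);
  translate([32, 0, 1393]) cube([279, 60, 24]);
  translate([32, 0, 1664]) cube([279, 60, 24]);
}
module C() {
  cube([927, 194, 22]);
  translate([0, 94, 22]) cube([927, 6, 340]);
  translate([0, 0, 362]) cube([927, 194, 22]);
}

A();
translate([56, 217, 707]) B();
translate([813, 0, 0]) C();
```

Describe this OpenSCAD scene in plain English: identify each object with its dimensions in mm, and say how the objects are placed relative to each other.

A is a table: top 813 mm (x) × 865 mm (y), 46 mm thick, upper face at z = 707 mm, on four round legs of 60 mm diameter, each leg's bounding box inset 46 mm from the nearest pair of top edges, running from z = 0 to the bottom of the top.

B is a wooden ladder with two side rails of 32×60 mm section and 1779 mm height, set 343 mm apart overall. Between them run 6 rectangular rungs (60 mm deep, 24 mm thick), front faces flush with the rails' −y face. The bottom of the first rung is 309 mm above the floor and each subsequent rung is 271 mm higher than the one below.

C is an I-beam lying along x, 927 mm long. Overall section height 384 mm. Two flanges 194 mm wide (y) and 22 mm thick, one on the floor and one at the top; a web 6 mm thick runs between them, centred on the flange width.

The ladder is on top of the table. The I-beam is against the table's +x side, with their −y faces flush.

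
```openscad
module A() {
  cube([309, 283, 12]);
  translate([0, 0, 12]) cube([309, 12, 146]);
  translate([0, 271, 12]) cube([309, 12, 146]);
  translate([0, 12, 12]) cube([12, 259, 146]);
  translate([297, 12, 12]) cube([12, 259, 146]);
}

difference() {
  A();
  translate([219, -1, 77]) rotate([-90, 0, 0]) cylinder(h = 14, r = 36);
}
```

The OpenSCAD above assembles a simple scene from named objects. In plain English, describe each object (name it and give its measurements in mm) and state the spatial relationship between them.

A is an open-topped rectangular box: outside dimensions 309×283×158 mm, with a uniform wall and base thickness of 12 mm. The base is a full 309×283 slab on the floor; four walls sit on top of the base. The front and back walls (the −y and +y sides) span the full width; the two side walls fit between them.

The open box has a circular hole of radius 36 mm through its front wall, centred at (x = 219, z = 77).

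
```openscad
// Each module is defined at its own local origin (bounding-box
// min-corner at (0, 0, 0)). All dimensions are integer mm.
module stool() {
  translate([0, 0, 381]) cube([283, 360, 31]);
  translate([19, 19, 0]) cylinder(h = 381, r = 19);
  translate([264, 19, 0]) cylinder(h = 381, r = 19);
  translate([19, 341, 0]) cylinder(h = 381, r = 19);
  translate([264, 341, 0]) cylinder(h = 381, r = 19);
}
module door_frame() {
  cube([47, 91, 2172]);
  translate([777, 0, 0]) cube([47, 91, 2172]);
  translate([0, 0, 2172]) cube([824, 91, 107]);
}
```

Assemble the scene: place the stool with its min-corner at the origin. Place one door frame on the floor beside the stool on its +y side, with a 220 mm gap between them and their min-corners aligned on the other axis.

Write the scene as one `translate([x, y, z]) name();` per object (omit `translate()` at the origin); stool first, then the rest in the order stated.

stool();
translate([0, 580, 0]) door_frame();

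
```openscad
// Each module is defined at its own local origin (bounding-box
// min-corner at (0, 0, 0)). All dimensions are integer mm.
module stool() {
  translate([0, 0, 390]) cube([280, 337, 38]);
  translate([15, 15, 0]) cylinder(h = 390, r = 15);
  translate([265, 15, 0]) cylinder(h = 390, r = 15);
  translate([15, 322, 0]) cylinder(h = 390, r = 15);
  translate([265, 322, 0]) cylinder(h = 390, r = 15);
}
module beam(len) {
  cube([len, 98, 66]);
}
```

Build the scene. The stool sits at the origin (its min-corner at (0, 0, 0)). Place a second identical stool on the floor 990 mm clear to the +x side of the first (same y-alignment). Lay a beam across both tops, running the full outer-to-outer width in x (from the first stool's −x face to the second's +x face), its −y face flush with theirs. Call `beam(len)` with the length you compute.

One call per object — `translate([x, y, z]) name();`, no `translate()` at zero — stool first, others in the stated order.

stool();
translate([1270, 0, 0]) stool();
translate([0, 0, 428]) beam(1550);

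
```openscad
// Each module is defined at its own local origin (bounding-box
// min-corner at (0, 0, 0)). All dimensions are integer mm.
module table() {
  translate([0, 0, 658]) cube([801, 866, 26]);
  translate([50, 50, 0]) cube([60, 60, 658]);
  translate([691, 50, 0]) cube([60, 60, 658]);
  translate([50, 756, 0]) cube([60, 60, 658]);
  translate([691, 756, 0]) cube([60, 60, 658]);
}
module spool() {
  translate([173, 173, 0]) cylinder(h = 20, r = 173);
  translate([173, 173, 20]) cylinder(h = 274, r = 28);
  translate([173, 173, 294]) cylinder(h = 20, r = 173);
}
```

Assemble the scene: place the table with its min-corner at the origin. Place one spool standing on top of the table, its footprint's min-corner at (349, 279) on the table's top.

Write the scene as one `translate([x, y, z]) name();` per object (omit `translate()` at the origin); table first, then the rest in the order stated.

table();
translate([349, 279, 684]) spool();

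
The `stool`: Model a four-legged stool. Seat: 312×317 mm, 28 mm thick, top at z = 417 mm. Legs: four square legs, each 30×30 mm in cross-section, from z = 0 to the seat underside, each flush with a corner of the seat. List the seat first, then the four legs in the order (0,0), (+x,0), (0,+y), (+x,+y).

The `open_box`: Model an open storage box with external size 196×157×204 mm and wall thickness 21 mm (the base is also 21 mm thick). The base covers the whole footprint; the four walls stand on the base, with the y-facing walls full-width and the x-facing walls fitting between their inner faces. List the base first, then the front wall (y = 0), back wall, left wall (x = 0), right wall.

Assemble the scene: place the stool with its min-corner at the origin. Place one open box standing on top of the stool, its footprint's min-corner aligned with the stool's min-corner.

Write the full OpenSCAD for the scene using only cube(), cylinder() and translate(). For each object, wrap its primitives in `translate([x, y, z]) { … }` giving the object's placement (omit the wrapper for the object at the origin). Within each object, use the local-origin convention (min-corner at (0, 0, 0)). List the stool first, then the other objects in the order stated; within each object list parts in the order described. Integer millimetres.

translate([0, 0, 389]) cube([312, 317, 28]);
cube([30, 30, 389]);
translate([282, 0, 0]) cube([30, 30, 389]);
translate([0, 287, 0]) cube([30, 30, 389]);
translate([282, 287, 0]) cube([30, 30, 389]);
translate([0, 0, 417]) {
  cube([196, 157, 21]);
  translate([0, 0, 21]) cube([196, 21, 183]);
  translate([0, 136, 21]) cube([196, 21, 183]);
  translate([0, 21, 21]) cube([21, 115, 183]);
  translate([175, 21, 21]) cube([21, 115, 183]);
}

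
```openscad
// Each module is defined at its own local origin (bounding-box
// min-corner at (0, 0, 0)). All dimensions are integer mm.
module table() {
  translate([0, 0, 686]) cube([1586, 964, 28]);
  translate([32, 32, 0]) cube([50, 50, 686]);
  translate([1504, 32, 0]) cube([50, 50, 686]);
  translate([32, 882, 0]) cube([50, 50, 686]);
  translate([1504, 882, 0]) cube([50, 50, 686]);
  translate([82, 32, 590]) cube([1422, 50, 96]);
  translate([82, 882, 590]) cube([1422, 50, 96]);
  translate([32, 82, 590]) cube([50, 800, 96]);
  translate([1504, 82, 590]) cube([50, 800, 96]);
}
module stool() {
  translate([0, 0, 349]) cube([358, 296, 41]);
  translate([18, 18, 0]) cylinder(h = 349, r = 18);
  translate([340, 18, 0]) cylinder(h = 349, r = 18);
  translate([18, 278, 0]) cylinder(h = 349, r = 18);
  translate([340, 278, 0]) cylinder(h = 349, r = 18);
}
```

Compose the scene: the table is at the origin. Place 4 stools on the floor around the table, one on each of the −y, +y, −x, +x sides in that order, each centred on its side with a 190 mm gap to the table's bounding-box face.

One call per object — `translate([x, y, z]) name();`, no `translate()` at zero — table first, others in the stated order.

table();
translate([614, -486, 0]) stool();
translate([614, 1154, 0]) stool();
translate([-548, 334, 0]) stool();
translate([1776, 334, 0]) stool();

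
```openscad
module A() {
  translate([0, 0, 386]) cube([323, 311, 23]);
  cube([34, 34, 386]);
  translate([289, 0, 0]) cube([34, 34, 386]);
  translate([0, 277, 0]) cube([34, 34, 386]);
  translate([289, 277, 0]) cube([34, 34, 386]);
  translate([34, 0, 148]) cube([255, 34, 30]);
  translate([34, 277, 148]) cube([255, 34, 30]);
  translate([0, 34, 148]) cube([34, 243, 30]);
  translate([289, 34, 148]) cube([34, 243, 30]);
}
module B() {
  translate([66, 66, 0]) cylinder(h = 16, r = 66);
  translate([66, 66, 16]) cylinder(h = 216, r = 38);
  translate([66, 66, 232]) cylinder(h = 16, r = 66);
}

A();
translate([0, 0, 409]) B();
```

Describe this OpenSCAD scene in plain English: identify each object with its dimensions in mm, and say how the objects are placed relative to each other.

A is a four-legged stool. The seat is a 323×311×23 mm slab whose top surface is at z = 409 mm; four square legs, each 34×34 mm in cross-section, run from the floor (z = 0) to the underside of the seat, each flush with a corner of the seat. Four stretchers, 34 mm wide and 30 mm tall, connect adjacent legs with their undersides at z = 148 mm, each running between the inner faces of the legs it joins and aligned with the legs' outer faces on the other axis.

B is a spool: two coaxial disc flanges of radius 66 mm and thickness 16 mm, joined by a core cylinder of radius 38 mm and height 216 mm. The lower flange rests on z = 0 and the three cylinders share a vertical axis.

The spool is on top of the stool.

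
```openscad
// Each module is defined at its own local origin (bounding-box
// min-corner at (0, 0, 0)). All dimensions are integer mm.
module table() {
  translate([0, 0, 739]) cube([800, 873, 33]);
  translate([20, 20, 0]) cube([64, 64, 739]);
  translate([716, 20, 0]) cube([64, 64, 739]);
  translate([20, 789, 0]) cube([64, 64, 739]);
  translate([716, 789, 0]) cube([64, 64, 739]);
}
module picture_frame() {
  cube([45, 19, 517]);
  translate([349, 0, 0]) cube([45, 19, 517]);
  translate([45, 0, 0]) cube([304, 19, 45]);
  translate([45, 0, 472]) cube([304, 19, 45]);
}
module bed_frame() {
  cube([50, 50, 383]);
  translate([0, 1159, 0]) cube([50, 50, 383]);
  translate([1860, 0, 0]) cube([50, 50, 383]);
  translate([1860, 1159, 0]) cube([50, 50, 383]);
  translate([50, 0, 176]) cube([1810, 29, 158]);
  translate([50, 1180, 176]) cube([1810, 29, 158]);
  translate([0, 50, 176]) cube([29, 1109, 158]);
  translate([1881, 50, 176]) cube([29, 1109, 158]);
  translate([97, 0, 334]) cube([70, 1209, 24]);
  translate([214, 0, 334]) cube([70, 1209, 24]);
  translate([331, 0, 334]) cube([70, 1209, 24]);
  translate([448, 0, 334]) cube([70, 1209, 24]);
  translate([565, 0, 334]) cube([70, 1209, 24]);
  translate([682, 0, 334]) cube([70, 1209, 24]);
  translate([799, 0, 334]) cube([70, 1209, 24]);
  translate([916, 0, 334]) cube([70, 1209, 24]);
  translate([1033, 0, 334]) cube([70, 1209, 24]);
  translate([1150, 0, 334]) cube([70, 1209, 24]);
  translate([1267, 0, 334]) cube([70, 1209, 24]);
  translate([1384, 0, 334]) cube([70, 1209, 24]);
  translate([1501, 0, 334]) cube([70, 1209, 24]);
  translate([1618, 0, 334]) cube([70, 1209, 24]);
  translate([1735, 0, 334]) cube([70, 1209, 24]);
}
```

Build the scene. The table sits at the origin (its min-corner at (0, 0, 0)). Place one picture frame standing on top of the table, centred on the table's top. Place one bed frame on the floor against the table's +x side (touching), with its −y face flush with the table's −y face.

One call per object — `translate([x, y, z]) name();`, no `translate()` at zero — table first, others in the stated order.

table();
translate([203, 427, 772]) picture_frame();
translate([800, 0, 0]) bed_frame();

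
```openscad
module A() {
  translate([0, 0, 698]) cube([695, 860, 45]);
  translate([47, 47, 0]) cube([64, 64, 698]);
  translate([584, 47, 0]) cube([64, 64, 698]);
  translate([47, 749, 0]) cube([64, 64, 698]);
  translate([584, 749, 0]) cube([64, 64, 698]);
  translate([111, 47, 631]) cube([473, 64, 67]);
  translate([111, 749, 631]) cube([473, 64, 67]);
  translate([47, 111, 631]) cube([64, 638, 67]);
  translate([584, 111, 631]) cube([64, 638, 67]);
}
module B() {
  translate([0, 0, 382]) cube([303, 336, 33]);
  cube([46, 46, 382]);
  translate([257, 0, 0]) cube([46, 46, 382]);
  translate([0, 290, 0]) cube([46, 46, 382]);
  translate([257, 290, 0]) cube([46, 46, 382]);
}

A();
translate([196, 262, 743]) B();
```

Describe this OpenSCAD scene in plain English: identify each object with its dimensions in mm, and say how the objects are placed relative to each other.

A is a table: top 695 mm (x) × 860 mm (y), 45 mm thick, upper face at z = 743 mm, on four 64×64 mm square legs, each inset 47 mm from the nearest pair of top edges, running from z = 0 to the bottom of the top. Four apron rails, 64 mm thick and 67 mm tall, run between adjacent legs with their top edges flush with the underside of the top and their outer faces flush with the legs' outer faces.

B is a four-legged stool. The seat is a 303×336×33 mm slab whose top surface is at z = 415 mm; four square legs, each 46×46 mm in cross-section, run from the floor (z = 0) to the underside of the seat, each flush with a corner of the seat.

The stool is on top of the table, centred.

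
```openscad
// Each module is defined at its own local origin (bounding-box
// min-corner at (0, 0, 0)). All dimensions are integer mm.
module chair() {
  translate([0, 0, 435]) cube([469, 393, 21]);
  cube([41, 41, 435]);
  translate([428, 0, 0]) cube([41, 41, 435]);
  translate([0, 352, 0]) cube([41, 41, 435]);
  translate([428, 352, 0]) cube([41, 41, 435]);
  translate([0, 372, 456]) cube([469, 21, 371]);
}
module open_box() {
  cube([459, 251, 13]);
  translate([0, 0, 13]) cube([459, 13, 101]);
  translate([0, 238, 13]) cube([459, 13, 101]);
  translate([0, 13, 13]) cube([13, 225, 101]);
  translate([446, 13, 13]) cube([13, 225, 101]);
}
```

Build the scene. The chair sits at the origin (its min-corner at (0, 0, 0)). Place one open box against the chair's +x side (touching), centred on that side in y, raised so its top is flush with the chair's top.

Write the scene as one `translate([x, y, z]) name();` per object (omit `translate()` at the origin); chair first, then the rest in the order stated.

chair();
translate([469, 71, 713]) open_box();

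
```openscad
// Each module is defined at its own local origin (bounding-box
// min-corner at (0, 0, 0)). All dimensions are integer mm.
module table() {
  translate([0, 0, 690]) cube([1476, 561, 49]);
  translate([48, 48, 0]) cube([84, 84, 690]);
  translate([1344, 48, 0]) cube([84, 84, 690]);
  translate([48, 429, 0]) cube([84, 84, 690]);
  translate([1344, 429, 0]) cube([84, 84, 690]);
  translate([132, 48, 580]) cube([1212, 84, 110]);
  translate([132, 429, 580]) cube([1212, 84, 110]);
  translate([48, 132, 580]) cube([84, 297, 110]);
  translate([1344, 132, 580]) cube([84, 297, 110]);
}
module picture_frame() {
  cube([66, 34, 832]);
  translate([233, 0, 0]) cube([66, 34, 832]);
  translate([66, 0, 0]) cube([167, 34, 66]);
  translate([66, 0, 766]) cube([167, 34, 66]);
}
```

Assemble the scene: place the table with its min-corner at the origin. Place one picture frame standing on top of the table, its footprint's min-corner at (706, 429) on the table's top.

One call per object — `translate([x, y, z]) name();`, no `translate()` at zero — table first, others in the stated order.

table();
translate([706, 429, 739]) picture_frame();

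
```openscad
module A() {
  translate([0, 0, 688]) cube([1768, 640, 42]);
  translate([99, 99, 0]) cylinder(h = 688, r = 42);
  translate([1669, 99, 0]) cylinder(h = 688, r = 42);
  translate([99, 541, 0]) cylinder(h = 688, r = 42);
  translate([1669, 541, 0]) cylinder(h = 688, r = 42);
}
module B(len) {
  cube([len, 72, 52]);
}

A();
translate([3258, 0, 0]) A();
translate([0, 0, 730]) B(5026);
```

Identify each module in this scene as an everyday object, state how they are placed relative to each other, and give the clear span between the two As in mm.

A is a table. B is a beam. A beam spans the tops of two tables. The clear span between the two tables is 1490 mm.

Second table starts at x = 3258; first ends at x = 1768; clear span = 3258 − 1768 = 1490 mm.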